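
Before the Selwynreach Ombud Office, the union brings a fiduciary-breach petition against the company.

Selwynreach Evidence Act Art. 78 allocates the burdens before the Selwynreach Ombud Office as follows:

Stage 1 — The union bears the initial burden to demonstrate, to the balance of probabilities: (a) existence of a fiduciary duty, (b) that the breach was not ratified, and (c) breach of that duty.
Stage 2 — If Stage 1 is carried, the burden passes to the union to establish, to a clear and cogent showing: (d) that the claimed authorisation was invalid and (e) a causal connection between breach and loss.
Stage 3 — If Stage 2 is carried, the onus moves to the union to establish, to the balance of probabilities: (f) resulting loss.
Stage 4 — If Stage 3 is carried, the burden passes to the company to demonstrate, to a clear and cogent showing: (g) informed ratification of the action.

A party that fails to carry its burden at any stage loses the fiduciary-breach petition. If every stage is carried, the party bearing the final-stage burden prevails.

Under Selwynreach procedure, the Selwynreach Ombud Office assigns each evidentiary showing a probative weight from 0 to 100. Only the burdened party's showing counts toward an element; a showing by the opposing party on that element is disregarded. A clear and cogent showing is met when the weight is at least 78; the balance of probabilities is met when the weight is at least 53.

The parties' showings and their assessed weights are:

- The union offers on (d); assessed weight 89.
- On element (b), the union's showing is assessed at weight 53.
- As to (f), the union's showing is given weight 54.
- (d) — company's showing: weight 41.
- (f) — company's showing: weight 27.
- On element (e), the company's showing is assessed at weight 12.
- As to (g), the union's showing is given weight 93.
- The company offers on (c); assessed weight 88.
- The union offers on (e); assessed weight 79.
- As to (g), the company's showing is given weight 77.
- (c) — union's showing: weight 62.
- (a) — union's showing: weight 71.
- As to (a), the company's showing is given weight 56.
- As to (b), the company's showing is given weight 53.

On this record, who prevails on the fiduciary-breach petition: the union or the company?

Stage 1 (union, the balance of probabilities, weight is at least 53): (a) 71 (company's 56 disregarded) ≥ 53 — meets; (b) 53 (company's 53 disregarded) ≥ 53 — meets; (c) 62 (company's 88 disregarded) ≥ 53 — meets.
  All elements met. The union retains the burden for Stage 2.
Stage 2 (union, a clear and cogent showing, weight is at least 78): (d) 89 (company's 41 disregarded) ≥ 78 — meets; (e) 79 (company's 12 disregarded) ≥ 78 — meets.
  All elements met. The union retains the burden for Stage 3.
Stage 3 (union, the balance of probabilities, weight is at least 53): (f) 54 (company's 27 disregarded) ≥ 53 — meets.
  Stage 3 is satisfied; the onus moves to the company.
Stage 4 (company, a clear and cogent showing, weight is at least 78): (g) 77 (union's 93 disregarded) < 78 — fails.
  Stage 4 not carried; the company fails its burden.
The union prevails.

union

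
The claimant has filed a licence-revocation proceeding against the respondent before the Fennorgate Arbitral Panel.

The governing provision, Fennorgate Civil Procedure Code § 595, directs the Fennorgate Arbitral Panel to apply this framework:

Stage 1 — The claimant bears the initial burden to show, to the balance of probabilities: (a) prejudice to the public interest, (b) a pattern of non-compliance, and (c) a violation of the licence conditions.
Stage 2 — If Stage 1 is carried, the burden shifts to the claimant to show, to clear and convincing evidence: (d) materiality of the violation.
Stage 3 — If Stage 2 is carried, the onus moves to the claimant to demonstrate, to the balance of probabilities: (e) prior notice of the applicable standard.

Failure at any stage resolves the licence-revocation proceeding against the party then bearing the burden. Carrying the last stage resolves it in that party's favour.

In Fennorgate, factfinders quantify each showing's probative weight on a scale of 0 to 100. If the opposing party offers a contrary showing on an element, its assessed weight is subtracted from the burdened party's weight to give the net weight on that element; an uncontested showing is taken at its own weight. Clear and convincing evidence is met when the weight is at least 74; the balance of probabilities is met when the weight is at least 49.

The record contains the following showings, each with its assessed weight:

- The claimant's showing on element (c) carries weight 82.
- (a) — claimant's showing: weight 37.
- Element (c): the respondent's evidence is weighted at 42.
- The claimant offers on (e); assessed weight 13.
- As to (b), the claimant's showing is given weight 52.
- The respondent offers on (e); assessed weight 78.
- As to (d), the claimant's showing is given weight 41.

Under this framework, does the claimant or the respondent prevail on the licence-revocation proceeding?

respondent

Stage 1 — burden on claimant; standard: the balance of probabilities (weight is at least 49).
    (a): 37 < 49 [not met]
    (b): 52 ≥ 49 [met]
    (c): 82 − 42 = 40 < 49 [not met]
  Stage 1 not carried; the claimant fails its burden.
The respondent prevails.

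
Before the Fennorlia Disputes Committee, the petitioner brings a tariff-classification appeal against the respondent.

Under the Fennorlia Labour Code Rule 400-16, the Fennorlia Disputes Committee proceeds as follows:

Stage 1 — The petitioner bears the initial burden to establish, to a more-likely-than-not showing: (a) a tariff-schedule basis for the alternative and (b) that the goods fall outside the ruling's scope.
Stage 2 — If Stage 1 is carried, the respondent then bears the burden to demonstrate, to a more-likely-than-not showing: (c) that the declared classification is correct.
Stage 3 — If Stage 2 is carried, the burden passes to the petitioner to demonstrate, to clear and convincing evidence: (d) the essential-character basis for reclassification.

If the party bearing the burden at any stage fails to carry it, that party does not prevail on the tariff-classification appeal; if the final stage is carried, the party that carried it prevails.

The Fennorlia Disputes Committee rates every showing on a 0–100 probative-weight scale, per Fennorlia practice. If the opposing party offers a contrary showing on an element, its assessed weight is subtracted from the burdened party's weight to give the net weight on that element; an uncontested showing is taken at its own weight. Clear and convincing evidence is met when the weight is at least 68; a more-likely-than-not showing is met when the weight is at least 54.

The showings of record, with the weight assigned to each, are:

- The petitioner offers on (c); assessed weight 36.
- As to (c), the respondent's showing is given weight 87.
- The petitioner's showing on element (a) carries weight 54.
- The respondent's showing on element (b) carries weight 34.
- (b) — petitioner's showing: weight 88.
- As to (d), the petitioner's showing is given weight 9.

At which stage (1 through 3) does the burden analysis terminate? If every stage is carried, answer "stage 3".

Stage 1 — burden on petitioner; standard: a more-likely-than-not showing (weight is at least 54).
    (a): 54 ≥ 54 [met]
    (b): 88 − 34 = 54 ≥ 54 [met]
  The petitioner carries Stage 1; the respondent now bears the burden.
Stage 2 — burden on respondent; standard: a more-likely-than-not showing (weight is at least 54).
    (c): 87 − 36 = 51 < 54 [not met]
  Not every element is met, so the respondent fails to carry Stage 2.
The analysis ends at Stage 2; the petitioner prevails.

stage 2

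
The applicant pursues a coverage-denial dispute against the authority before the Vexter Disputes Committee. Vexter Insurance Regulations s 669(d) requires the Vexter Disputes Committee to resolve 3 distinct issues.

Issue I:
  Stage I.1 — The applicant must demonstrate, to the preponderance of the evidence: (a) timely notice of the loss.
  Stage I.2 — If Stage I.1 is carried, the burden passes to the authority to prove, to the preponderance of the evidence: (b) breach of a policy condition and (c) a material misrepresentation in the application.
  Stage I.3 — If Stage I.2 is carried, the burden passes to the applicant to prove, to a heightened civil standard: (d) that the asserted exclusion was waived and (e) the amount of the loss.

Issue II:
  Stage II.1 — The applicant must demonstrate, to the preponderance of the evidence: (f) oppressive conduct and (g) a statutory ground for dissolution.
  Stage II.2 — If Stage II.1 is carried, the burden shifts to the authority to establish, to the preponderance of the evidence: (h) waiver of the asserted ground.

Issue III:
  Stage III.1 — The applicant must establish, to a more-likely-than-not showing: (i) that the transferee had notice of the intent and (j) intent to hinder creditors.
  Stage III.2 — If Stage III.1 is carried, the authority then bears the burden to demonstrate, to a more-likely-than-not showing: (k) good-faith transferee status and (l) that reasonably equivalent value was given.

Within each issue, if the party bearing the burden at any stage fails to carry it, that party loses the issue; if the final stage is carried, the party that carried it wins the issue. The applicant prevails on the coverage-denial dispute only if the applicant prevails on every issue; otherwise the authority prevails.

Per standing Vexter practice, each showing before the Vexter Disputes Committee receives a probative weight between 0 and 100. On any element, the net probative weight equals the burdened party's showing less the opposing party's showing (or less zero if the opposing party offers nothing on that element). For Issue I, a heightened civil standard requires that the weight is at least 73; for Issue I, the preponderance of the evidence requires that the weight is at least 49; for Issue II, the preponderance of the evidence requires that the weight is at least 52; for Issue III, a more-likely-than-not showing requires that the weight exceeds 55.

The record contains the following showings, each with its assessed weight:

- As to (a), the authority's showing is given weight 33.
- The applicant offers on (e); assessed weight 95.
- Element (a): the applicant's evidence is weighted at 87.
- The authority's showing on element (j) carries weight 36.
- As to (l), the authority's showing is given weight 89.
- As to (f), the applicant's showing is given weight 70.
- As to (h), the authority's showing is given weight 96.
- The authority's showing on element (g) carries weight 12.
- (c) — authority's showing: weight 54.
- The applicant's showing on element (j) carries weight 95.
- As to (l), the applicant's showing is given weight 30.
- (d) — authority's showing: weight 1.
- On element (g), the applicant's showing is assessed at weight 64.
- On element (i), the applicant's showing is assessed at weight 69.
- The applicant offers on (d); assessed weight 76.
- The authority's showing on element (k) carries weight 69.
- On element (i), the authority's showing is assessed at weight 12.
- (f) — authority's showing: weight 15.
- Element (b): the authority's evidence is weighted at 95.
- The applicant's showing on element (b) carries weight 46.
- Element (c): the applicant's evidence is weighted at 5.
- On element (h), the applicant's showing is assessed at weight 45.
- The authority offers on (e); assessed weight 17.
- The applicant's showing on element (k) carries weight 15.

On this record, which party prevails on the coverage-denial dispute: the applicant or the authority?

— Issue I —
Stage I.1 — burden on applicant; standard: the preponderance of the evidence (weight is at least 49).
    (a): 87 − 33 = 54 ≥ 49 [met]
  Stage I.1 carried; the burden shifts to the authority.
Stage I.2 — burden on authority; standard: the preponderance of the evidence (weight is at least 49).
    (b): 95 − 46 = 49 ≥ 49 [met]
    (c): 54 − 5 = 49 ≥ 49 [met]
  All elements met. The burden passes to the applicant.
Stage I.3 — burden on applicant; standard: a heightened civil standard (weight is at least 73).
    (d): 76 − 1 = 75 ≥ 73 [met]
    (e): 95 − 17 = 78 ≥ 73 [met]
  Stage I.3 carried; the final stage is satisfied.
Every stage carried; the applicant prevails on this issue.
— Issue II —
Stage II.1 — burden on applicant; standard: the preponderance of the evidence (weight is at least 52).
    (f): 70 − 15 = 55 ≥ 52 [met]
    (g): 64 − 12 = 52 ≥ 52 [met]
  Stage II.1 is satisfied; the onus moves to the authority.
Stage II.2 — burden on authority; standard: the preponderance of the evidence (weight is at least 52).
    (h): 96 − 45 = 51 < 52 [not met]
  Not every element is met, so the authority fails to carry Stage II.2.
The analysis ends at Stage II.2; the applicant prevails on this issue.
— Issue III —
Stage III.1 (applicant, a more-likely-than-not showing, weight exceeds 55): (i) net 69−12=57 > 55 — meets; (j) net 95−36=59 > 55 — meets.
  Stage III.1 carried; the burden shifts to the authority.
Stage III.2 (authority, a more-likely-than-not showing, weight exceeds 55): (k) net 69−15=54 ≤ 55 — fails; (l) net 89−30=59 > 55 — meets.
  Stage III.2 not carried; the authority fails its burden.
The applicant prevails on this issue.
Per-issue: Issue I → applicant; Issue II → applicant; Issue III → applicant. The applicant must prevail on every issue; overall, the applicant prevails.

applicant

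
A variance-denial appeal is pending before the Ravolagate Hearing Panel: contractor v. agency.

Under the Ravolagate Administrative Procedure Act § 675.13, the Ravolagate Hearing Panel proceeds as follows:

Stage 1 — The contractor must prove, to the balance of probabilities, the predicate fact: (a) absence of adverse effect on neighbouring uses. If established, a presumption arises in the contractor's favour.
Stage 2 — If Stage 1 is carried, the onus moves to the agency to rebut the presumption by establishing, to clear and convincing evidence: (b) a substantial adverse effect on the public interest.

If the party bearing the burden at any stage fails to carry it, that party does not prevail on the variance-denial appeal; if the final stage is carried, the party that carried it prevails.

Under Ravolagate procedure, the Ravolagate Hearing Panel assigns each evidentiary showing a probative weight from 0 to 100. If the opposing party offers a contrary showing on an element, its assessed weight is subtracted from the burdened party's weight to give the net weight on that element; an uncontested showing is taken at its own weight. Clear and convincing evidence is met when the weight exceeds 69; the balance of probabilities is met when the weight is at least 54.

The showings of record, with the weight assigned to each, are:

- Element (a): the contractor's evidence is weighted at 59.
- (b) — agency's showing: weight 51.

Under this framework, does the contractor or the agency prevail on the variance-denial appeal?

contractor

Stage 1 — burden on contractor; standard: the balance of probabilities (weight is at least 54).
    (a): 59 ≥ 54 [met]
  The contractor carries Stage 1; the agency now bears the burden.
Stage 2 — burden on agency; standard: clear and convincing evidence (weight exceeds 69).
    (b): 51 ≤ 69 [not met]
  Not every element is met, so the agency fails to carry Stage 2.
The contractor prevails.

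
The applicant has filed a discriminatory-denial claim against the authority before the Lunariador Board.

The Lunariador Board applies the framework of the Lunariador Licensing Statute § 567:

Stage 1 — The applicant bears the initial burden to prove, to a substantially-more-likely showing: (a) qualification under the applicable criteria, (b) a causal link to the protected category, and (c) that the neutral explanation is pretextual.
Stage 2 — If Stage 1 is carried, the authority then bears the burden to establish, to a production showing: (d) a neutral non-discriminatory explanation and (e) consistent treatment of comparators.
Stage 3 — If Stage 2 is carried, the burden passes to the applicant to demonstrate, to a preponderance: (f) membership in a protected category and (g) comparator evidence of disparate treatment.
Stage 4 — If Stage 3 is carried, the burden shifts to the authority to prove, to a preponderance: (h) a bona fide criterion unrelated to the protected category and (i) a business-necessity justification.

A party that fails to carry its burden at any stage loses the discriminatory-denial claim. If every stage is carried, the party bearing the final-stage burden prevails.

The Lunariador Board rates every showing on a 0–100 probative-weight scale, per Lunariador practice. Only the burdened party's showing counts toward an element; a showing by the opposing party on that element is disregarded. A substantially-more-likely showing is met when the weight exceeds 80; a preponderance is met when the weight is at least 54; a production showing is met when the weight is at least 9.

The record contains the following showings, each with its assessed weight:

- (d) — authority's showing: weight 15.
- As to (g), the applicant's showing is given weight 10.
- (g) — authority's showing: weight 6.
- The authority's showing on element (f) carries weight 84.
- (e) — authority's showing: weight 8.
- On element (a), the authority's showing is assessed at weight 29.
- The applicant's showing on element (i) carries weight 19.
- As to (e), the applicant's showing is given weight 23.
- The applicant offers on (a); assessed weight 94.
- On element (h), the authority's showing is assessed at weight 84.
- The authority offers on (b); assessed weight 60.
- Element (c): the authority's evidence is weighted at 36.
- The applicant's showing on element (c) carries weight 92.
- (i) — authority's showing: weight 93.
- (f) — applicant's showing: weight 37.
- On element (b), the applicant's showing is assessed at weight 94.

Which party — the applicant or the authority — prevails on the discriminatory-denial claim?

Stage 1 (applicant, a substantially-more-likely showing, weight exceeds 80): (a) 94 (authority's 29 disregarded) > 80 — meets; (b) 94 (authority's 60 disregarded) > 80 — meets; (c) 92 (authority's 36 disregarded) > 80 — meets.
  Stage 1 carried; the burden shifts to the authority.
Stage 2 (authority, a production showing, weight is at least 9): (d) 15 ≥ 9 — meets; (e) 8 (applicant's 23 disregarded) < 9 — fails.
  Not every element is met, so the authority fails to carry Stage 2.
The applicant prevails.

applicant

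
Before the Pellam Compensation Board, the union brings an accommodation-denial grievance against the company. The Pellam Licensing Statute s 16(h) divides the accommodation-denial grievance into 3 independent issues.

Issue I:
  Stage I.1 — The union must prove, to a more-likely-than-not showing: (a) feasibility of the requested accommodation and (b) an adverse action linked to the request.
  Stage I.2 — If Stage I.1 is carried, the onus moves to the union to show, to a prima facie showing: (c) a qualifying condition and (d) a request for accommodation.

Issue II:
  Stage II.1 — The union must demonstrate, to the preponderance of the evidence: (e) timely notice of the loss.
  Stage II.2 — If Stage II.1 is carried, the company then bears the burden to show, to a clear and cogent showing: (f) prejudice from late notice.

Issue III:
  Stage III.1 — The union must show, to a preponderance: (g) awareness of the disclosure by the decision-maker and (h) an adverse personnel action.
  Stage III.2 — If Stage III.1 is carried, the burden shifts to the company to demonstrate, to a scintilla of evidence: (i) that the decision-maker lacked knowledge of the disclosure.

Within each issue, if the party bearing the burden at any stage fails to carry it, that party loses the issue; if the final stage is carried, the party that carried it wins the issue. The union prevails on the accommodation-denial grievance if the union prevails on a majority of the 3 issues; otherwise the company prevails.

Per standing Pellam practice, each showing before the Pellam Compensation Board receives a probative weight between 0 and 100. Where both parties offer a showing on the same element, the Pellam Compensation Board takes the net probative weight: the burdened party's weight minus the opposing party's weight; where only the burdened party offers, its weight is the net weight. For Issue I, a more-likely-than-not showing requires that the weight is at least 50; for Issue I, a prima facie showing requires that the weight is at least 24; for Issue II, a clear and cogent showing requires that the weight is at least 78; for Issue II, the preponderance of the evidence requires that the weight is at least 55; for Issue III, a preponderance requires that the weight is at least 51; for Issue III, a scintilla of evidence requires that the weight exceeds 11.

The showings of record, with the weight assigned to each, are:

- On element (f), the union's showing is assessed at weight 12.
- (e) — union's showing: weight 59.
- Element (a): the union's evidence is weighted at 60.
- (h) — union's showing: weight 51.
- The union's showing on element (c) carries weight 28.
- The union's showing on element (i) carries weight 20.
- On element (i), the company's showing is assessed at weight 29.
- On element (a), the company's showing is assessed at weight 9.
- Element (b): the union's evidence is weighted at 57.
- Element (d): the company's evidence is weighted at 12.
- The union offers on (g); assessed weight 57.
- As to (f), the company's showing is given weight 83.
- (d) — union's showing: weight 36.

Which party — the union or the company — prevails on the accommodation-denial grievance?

— Issue I —
At Stage I.1 the union must meet a more-likely-than-not showing (weight is at least 50): on (a) the weight is 60 less the opposing 9 gives net 51, which does reach 50, so (a) meets the standard; on (b) the weight is 57, ≥ 50, so (b) meets the standard.
  All elements met. The union retains the burden for Stage I.2.
At Stage I.2 the union must meet a prima facie showing (weight is at least 24): on (c) the weight is 28, which does reach 24, so (c) meets the standard; on (d) the weight is 36 less the opposing 12 gives net 24, ≥ 24, so (d) meets the standard.
  The union carries the last stage.
All stages carried — the union prevails on this issue.
— Issue II —
At Stage II.1 the union must meet the preponderance of the evidence (weight is at least 55): on (e) the weight is 59, ≥ 55, so (e) meets the standard.
  All elements met. The burden passes to the company.
At Stage II.2 the company must meet a clear and cogent showing (weight is at least 78): on (f) the weight is 83 less the opposing 12 gives net 71, < 78, so (f) does not meet the standard.
  Stage II.2 not carried; the company fails its burden.
So the union prevails on this issue.
— Issue III —
At Stage III.1 the union must meet a preponderance (weight is at least 51): on (g) the weight is 57, ≥ 51, so (g) meets the standard; on (h) the weight is 51, which does reach 51, so (h) meets the standard.
  All elements met. The burden passes to the company.
At Stage III.2 the company must meet a scintilla of evidence (weight exceeds 11): on (i) the weight is 29 less the opposing 20 gives net 9, ≤ 11, so (i) does not meet the standard.
  Stage III.2 not carried; the company fails its burden.
The analysis ends at Stage III.2; the union prevails on this issue.
Per-issue: Issue I → union; Issue II → union; Issue III → union. The union must prevail on a majority of issues; overall, the union prevails.

union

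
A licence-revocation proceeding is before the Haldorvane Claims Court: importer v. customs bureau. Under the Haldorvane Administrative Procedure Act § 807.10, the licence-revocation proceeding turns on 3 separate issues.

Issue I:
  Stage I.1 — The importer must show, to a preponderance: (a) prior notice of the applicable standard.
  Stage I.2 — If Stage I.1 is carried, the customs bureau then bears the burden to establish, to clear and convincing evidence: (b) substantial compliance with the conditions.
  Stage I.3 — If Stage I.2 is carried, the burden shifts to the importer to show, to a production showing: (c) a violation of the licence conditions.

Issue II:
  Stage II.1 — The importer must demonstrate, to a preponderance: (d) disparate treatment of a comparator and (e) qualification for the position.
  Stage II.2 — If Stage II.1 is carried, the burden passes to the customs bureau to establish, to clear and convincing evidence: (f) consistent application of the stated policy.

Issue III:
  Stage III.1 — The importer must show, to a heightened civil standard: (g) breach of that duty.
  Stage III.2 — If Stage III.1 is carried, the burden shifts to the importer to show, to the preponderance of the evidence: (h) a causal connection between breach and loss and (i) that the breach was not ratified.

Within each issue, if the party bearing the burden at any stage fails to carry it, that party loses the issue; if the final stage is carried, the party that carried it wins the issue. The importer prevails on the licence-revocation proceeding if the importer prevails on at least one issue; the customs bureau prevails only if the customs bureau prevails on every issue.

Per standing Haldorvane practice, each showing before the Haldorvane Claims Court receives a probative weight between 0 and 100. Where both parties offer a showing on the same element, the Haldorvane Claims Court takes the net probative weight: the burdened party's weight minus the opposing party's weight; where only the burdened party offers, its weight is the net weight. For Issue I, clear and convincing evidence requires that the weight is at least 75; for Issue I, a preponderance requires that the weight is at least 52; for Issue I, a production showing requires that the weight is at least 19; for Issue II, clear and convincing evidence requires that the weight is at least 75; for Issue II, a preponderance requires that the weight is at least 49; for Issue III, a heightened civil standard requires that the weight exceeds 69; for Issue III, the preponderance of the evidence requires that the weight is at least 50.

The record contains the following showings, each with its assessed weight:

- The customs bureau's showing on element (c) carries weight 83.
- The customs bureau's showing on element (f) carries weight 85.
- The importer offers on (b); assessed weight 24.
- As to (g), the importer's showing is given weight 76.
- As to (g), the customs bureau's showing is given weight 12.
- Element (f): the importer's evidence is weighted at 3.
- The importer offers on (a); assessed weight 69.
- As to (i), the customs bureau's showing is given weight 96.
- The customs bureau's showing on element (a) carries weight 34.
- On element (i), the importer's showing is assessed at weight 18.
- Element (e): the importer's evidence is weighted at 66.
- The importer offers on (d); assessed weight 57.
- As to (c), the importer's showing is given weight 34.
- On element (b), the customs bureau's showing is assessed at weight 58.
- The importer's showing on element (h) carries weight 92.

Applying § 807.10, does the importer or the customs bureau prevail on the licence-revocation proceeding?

customs bureau

— Issue I —
Stage I.1 (importer, a preponderance, weight is at least 52): (a) net 69−34=35 < 52 — fails.
  Not every element is met, so the importer fails to carry Stage I.1.
The customs bureau prevails on this issue.
— Issue II —
Stage II.1 — burden on importer; standard: a preponderance (weight is at least 49).
    (d): 57 ≥ 49 [met]
    (e): 66 ≥ 49 [met]
  The importer carries Stage II.1; the customs bureau now bears the burden.
Stage II.2 — burden on customs bureau; standard: clear and convincing evidence (weight is at least 75).
    (f): 85 − 3 = 82 ≥ 75 [met]
  All elements met at the final stage.
With every stage satisfied, the customs bureau prevails on this issue.
— Issue III —
Stage III.1 — burden on importer; standard: a heightened civil standard (weight exceeds 69).
    (g): 76 − 12 = 64 ≤ 69 [not met]
  Stage III.1 not carried; the importer fails its burden.
The customs bureau prevails on this issue.
Per-issue: Issue I → customs bureau; Issue II → customs bureau; Issue III → customs bureau. The importer must prevail on at least one issue; overall, the customs bureau prevails.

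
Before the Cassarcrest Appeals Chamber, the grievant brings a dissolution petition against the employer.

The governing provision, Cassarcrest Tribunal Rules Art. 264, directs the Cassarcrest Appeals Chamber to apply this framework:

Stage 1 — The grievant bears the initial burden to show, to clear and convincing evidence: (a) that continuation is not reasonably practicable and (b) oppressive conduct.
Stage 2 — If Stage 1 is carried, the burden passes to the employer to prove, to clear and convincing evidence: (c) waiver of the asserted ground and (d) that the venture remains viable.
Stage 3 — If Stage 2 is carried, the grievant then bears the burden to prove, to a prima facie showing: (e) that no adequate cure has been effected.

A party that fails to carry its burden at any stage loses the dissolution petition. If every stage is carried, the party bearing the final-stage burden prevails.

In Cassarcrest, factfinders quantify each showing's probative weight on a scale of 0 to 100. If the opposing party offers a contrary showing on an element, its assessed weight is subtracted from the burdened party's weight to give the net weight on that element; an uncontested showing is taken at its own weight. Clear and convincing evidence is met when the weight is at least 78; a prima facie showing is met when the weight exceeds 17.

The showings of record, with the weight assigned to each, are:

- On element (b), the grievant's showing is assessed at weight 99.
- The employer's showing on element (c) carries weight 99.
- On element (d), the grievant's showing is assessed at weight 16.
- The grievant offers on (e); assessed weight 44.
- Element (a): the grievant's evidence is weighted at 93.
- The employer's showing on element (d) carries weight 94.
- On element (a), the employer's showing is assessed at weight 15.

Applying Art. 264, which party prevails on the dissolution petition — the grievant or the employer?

Stage 1 — burden on grievant; standard: clear and convincing evidence (weight is at least 78).
    (a): 93 − 15 = 78 ≥ 78 [met]
    (b): 99 ≥ 78 [met]
  Stage 1 is satisfied; the onus moves to the employer.
Stage 2 — burden on employer; standard: clear and convincing evidence (weight is at least 78).
    (c): 99 ≥ 78 [met]
    (d): 94 − 16 = 78 ≥ 78 [met]
  All elements met. The burden passes to the grievant.
Stage 3 — burden on grievant; standard: a prima facie showing (weight exceeds 17).
    (e): 44 > 17 [met]
  Stage 3 carried; the final stage is satisfied.
All stages carried — the grievant prevails.

grievant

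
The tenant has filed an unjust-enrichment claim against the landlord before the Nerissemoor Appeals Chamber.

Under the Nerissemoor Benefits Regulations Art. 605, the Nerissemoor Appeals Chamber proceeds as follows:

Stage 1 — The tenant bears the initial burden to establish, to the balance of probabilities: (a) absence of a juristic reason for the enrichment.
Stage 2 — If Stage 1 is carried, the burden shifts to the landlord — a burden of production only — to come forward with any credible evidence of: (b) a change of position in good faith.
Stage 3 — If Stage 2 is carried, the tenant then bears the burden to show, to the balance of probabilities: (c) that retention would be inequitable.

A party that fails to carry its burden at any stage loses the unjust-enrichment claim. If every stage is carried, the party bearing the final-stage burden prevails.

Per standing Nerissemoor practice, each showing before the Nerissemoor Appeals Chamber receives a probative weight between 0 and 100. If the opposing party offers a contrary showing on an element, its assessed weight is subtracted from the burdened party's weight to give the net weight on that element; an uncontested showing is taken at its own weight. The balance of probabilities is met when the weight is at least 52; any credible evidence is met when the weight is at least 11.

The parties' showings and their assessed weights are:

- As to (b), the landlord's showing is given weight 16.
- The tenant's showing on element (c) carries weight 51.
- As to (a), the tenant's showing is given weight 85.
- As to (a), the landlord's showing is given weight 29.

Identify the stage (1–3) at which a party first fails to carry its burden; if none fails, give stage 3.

Stage 1 — burden on tenant; standard: the balance of probabilities (weight is at least 52).
    (a): 85 − 29 = 56 ≥ 52 [met]
  All elements met. The burden passes to the landlord.
Stage 2 — burden on landlord; standard: any credible evidence (weight is at least 11).
    (b): 16 ≥ 11 [met]
  The landlord carries Stage 2; the tenant now bears the burden.
Stage 3 — burden on tenant; standard: the balance of probabilities (weight is at least 52).
    (c): 51 < 52 [not met]
  Not every element is met, so the tenant fails to carry Stage 3.
So the landlord prevails.

stage 3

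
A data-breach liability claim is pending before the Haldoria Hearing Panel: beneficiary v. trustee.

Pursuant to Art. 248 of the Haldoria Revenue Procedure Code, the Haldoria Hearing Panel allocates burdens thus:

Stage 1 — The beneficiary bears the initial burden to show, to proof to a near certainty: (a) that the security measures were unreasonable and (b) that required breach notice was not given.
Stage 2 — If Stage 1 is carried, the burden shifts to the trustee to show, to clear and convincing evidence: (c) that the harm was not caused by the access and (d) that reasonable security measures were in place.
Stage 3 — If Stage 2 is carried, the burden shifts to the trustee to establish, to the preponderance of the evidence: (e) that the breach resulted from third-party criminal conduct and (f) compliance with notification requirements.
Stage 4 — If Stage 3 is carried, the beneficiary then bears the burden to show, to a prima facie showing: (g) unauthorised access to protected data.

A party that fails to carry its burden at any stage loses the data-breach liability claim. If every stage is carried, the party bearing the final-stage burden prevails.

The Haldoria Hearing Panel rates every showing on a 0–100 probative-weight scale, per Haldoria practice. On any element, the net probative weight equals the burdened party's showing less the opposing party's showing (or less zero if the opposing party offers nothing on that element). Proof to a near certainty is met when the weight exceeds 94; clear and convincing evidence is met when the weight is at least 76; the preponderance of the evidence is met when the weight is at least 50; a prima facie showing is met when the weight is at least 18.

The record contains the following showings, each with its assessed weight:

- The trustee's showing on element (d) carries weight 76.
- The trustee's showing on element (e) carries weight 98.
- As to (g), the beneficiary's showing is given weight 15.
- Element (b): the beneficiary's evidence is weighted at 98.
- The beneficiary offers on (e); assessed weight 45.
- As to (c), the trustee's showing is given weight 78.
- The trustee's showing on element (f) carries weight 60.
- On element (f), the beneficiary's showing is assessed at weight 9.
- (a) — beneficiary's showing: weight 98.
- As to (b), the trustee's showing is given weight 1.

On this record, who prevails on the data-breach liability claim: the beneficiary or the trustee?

trustee

Stage 1 (beneficiary, proof to a near certainty, weight exceeds 94): (a) 98 > 94 — meets; (b) net 98−1=97 > 94 — meets.
  Stage 1 carried; the burden shifts to the trustee.
Stage 2 (trustee, clear and convincing evidence, weight is at least 76): (c) 78 ≥ 76 — meets; (d) 76 ≥ 76 — meets.
  Stage 2 carried; the burden remains with the trustee.
Stage 3 (trustee, the preponderance of the evidence, weight is at least 50): (e) net 98−45=53 ≥ 50 — meets; (f) net 60−9=51 ≥ 50 — meets.
  All elements met. The burden passes to the beneficiary.
Stage 4 (beneficiary, a prima facie showing, weight is at least 18): (g) 15 < 18 — fails.
  Not every element is met, so the beneficiary fails to carry Stage 4.
So the trustee prevails.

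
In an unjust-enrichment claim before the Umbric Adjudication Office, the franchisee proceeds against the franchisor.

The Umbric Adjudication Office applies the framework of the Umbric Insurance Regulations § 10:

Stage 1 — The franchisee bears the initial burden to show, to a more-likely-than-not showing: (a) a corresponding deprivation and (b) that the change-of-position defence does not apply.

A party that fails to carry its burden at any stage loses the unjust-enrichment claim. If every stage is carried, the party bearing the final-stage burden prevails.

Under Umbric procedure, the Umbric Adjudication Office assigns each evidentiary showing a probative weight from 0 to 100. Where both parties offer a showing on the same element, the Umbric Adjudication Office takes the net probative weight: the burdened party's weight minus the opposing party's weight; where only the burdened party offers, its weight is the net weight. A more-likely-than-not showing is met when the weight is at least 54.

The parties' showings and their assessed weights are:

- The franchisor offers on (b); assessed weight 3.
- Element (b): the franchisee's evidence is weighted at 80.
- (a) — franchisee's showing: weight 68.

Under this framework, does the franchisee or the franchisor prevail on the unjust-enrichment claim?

At Stage 1 the franchisee must meet a more-likely-than-not showing (weight is at least 54): on (a) the weight is 68, which does reach 54, so (a) meets the standard; on (b) the weight is 80 less the opposing 3 gives net 77, ≥ 54, so (b) meets the standard.
  Stage 1 carried; the final stage is satisfied.
All stages carried — the franchisee prevails.

franchisee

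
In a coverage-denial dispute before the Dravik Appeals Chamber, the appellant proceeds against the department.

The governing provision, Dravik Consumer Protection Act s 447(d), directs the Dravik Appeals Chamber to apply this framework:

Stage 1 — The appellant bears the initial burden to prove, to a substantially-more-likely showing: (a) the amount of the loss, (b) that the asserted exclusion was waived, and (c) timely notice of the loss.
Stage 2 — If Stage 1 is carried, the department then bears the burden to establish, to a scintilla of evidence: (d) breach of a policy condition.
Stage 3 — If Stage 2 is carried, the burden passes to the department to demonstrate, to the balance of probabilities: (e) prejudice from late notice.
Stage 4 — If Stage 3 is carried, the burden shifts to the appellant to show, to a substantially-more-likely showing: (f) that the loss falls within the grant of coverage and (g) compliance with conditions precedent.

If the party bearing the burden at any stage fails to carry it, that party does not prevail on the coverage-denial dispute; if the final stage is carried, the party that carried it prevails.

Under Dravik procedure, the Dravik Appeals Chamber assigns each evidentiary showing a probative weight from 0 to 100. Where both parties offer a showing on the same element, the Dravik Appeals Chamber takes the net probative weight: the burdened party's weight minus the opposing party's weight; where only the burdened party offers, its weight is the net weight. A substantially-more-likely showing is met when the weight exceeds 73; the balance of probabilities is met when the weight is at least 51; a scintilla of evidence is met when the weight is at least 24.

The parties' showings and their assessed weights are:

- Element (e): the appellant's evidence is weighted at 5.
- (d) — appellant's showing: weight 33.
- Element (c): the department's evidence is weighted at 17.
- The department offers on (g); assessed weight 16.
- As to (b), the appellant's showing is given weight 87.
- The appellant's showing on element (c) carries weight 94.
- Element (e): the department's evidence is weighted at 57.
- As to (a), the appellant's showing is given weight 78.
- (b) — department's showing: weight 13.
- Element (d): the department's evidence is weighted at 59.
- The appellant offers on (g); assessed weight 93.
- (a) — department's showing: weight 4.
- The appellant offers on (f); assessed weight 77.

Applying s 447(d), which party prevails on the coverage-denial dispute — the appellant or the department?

Stage 1 (appellant, a substantially-more-likely showing, weight exceeds 73): (a) net 78−4=74 > 73 — meets; (b) net 87−13=74 > 73 — meets; (c) net 94−17=77 > 73 — meets.
  Stage 1 carried; the burden shifts to the department.
Stage 2 (department, a scintilla of evidence, weight is at least 24): (d) net 59−33=26 ≥ 24 — meets.
  All elements met. The department retains the burden for Stage 3.
Stage 3 (department, the balance of probabilities, weight is at least 51): (e) net 57−5=52 ≥ 51 — meets.
  All elements met. The burden passes to the appellant.
Stage 4 (appellant, a substantially-more-likely showing, weight exceeds 73): (f) 77 > 73 — meets; (g) net 93−16=77 > 73 — meets.
  All elements met at the final stage.
Every stage carried; the appellant prevails.

appellant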